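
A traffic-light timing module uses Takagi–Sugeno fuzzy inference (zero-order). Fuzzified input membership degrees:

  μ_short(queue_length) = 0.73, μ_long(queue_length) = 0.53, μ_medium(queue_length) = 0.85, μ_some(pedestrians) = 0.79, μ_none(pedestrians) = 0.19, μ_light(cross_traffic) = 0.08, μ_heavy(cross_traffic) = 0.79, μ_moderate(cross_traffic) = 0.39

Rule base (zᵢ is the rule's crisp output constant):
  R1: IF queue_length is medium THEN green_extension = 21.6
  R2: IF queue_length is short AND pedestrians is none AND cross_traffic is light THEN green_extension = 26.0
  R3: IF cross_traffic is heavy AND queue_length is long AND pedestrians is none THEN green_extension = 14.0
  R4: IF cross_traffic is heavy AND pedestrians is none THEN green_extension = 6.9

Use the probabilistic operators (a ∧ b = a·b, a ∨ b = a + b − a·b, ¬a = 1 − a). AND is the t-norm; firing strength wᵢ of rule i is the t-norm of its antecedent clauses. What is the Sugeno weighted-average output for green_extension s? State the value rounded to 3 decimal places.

19.068

R1 (z=21.6): medium=0.85 → w = 0.8500
R2 (z=26.0): short=0.73, none=0.19, light=0.08; AND[a·b] → w = 0.0111
R3 (z=14.0): heavy=0.79, long=0.53, none=0.19; AND[a·b] → w = 0.0796
R4 (z=6.9): heavy=0.79, none=0.19; AND[a·b] → w = 0.1501
Weighted average = (0.8500·21.6 + 0.0111·26.0 + 0.0796·14.0 + 0.1501·6.9) / (0.8500 + 0.0111 + 0.0796 + 0.1501)
  = 20.7979 / 1.0907 = 19.068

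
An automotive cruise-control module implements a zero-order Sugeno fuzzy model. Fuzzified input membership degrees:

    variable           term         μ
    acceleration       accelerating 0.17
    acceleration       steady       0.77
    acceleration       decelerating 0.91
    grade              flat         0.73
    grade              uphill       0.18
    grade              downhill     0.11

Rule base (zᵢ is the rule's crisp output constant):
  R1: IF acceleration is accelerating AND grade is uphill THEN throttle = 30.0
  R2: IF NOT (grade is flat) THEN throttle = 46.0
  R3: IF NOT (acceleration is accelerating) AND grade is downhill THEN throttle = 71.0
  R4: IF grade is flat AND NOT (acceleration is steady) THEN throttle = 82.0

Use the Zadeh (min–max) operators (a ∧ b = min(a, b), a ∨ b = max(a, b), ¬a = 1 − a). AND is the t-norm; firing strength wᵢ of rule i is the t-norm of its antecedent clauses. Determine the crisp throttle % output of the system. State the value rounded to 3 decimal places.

56.654

R1 (z=30.0): accelerating=0.17, uphill=0.18; AND[min(a, b)] → w = 0.17
R2 (z=46.0): ¬flat=1−0.73=0.27 → w = 0.27
R3 (z=71.0): ¬accelerating=1−0.17=0.83, downhill=0.11; AND[min(a, b)] → w = 0.11
R4 (z=82.0): flat=0.73, ¬steady=1−0.77=0.23; AND[min(a, b)] → w = 0.23
Weighted average = (0.17·30.0 + 0.27·46.0 + 0.11·71.0 + 0.23·82.0) / (0.17 + 0.27 + 0.11 + 0.23)
  = 44.1900 / 0.7800 = 56.654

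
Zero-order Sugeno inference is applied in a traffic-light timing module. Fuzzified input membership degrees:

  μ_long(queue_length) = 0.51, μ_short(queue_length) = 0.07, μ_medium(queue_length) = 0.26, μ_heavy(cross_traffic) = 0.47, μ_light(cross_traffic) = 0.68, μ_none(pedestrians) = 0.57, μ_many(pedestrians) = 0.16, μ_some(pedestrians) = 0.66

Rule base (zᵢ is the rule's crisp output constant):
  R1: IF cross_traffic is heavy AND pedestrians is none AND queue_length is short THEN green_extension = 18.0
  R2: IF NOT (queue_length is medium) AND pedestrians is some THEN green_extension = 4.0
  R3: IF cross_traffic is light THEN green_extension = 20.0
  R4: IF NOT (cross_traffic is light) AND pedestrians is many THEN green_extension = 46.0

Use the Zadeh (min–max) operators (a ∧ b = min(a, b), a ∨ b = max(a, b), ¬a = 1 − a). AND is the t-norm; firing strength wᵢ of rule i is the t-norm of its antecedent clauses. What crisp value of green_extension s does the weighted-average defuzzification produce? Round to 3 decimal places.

15.834

R1 (z=18.0): heavy=0.47, none=0.57, short=0.07; AND[min(a, b)] → w = 0.07
R2 (z=4.0): ¬medium=1−0.26=0.74, some=0.66; AND[min(a, b)] → w = 0.66
R3 (z=20.0): light=0.68 → w = 0.68
R4 (z=46.0): ¬light=1−0.68=0.32, many=0.16; AND[min(a, b)] → w = 0.16
Weighted average = (0.07·18.0 + 0.66·4.0 + 0.68·20.0 + 0.16·46.0) / (0.07 + 0.66 + 0.68 + 0.16)
  = 24.8600 / 1.5700 = 15.834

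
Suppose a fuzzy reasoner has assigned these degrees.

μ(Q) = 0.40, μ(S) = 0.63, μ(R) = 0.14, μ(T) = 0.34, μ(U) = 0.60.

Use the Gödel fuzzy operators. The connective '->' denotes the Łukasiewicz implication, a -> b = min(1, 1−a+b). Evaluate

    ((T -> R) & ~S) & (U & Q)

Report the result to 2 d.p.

0.37

T -> R  [Łukasiewicz: min(1, 1−a+b)] with a=0.34, b=0.14 → 0.80
~S = 1 − 0.63 = 0.37
(T -> R) & ~S = min(a, b) on (0.80, 0.37) = 0.37
U & Q = min(a, b) on (0.60, 0.40) = 0.40
((T -> R) & ~S) & (U & Q) = min(a, b) on (0.37, 0.40) = 0.37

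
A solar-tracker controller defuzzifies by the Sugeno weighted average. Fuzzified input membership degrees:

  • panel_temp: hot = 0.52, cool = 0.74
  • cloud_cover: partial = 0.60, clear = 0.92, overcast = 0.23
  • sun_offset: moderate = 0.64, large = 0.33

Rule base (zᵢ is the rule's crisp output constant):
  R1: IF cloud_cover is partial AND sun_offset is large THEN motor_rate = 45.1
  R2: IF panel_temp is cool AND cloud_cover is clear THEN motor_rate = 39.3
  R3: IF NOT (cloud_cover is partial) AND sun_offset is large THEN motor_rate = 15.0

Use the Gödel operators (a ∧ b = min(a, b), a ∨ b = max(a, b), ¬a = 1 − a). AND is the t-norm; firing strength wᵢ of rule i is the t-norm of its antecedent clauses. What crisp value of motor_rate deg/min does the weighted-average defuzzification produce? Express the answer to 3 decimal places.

R1 (z=45.1): partial=0.60, large=0.33; AND[min(a, b)] → w = 0.33
R2 (z=39.3): cool=0.74, clear=0.92; AND[min(a, b)] → w = 0.74
R3 (z=15.0): ¬partial=1−0.60=0.40, large=0.33; AND[min(a, b)] → w = 0.33
Weighted average = (0.33·45.1 + 0.74·39.3 + 0.33·15.0) / (0.33 + 0.74 + 0.33)
  = 48.9150 / 1.4000 = 34.939

34.939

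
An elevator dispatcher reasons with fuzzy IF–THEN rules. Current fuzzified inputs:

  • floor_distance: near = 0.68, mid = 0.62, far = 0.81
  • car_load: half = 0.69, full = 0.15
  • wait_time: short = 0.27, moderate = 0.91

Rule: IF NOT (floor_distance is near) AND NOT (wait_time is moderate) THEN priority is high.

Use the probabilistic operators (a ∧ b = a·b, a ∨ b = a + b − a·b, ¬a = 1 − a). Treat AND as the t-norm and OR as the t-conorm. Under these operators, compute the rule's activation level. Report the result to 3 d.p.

0.029

firing strength: ¬near=1−0.68=0.32, ¬moderate=1−0.91=0.09; AND[a·b] → w = 0.0288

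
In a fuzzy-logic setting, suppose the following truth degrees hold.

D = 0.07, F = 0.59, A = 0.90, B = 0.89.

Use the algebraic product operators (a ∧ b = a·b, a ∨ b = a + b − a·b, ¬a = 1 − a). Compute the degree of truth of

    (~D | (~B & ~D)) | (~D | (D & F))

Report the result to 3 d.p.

~D = 1 − 0.0700 = 0.9300
~B = 1 − 0.8900 = 0.1100
~D = 1 − 0.0700 = 0.9300
~B & ~D = a·b on (0.1100, 0.9300) = 0.1023
~D | (~B & ~D) = a + b − a·b on (0.9300, 0.1023) = 0.9372
~D = 1 − 0.0700 = 0.9300
D & F = a·b on (0.0700, 0.5900) = 0.0413
~D | (D & F) = a + b − a·b on (0.9300, 0.0413) = 0.9329
(~D | (~B & ~D)) | (~D | (D & F)) = a + b − a·b on (0.9372, 0.9329) = 0.9958

0.996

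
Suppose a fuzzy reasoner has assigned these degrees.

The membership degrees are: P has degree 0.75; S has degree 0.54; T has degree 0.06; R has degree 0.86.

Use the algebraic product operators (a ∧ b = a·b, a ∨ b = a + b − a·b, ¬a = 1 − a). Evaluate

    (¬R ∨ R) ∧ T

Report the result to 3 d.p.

¬R = 1 − 0.8600 = 0.1400
¬R ∨ R = a + b − a·b on (0.1400, 0.8600) = 0.8796
(¬R ∨ R) ∧ T = a·b on (0.8796, 0.0600) = 0.0528

0.053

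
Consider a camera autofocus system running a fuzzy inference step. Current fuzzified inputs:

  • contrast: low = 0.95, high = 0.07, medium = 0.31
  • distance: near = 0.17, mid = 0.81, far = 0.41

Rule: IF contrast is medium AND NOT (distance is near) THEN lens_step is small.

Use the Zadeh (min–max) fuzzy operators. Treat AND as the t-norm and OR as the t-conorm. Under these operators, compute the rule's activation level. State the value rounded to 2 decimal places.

firing strength: medium=0.31, ¬near=1−0.17=0.83; AND[min(a, b)] → w = 0.31

0.31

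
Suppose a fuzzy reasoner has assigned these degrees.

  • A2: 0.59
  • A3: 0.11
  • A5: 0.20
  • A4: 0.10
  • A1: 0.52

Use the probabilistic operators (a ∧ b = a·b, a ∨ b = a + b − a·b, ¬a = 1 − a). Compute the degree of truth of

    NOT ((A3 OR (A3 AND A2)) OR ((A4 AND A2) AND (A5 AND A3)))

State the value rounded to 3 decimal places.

A3 AND A2 = a·b on (0.1100, 0.5900) = 0.0649
A3 OR (A3 AND A2) = a + b − a·b on (0.1100, 0.0649) = 0.1678
A4 AND A2 = a·b on (0.1000, 0.5900) = 0.0590
A5 AND A3 = a·b on (0.2000, 0.1100) = 0.0220
(A4 AND A2) AND (A5 AND A3) = a·b on (0.0590, 0.0220) = 0.0013
(A3 OR (A3 AND A2)) OR ((A4 AND A2) AND (A5 AND A3)) = a + b − a·b on (0.1678, 0.0013) = 0.1688
NOT ((A3 OR (A3 AND A2)) OR ((A4 AND A2) AND (A5 AND A3))) = 1 − 0.1688 = 0.8312

0.831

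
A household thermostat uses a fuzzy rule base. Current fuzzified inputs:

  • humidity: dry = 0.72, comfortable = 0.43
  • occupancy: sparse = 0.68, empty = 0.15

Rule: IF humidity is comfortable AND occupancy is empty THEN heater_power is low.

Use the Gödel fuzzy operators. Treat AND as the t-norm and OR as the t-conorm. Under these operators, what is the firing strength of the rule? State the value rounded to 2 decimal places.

0.15

firing strength: comfortable=0.43, empty=0.15; AND[min(a, b)] → w = 0.15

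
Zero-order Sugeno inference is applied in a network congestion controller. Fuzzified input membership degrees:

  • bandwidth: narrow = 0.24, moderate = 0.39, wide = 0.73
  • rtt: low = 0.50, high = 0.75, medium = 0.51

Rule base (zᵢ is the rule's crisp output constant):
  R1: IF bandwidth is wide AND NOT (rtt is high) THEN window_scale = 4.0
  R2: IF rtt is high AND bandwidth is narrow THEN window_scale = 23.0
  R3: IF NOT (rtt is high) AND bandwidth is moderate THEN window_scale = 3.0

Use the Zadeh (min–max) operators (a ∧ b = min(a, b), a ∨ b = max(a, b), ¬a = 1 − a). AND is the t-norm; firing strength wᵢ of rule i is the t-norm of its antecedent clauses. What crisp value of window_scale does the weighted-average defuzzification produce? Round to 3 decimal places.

R1 (z=4.0): wide=0.73, ¬high=1−0.75=0.25; AND[min(a, b)] → w = 0.25
R2 (z=23.0): high=0.75, narrow=0.24; AND[min(a, b)] → w = 0.24
R3 (z=3.0): ¬high=1−0.75=0.25, moderate=0.39; AND[min(a, b)] → w = 0.25
Weighted average = (0.25·4.0 + 0.24·23.0 + 0.25·3.0) / (0.25 + 0.24 + 0.25)
  = 7.2700 / 0.7400 = 9.824

9.824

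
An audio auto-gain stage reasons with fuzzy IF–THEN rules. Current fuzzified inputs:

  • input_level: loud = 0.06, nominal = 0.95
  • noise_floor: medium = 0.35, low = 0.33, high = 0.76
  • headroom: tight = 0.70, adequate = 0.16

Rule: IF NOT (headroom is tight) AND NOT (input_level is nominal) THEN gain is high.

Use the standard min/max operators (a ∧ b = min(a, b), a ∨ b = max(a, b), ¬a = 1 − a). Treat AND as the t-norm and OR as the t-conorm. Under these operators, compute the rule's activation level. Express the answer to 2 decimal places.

firing strength: ¬tight=1−0.70=0.30, ¬nominal=1−0.95=0.05; AND[min(a, b)] → w = 0.05

0.05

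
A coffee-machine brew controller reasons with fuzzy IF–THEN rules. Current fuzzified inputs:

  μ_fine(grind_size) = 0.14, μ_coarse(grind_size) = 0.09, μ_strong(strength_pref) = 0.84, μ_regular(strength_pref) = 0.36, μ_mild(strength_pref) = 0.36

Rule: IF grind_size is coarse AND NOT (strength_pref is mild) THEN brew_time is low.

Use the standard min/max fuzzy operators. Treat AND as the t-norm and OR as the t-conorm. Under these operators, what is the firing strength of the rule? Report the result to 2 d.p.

firing strength: coarse=0.09, ¬mild=1−0.36=0.64; AND[min(a, b)] → w = 0.09

0.09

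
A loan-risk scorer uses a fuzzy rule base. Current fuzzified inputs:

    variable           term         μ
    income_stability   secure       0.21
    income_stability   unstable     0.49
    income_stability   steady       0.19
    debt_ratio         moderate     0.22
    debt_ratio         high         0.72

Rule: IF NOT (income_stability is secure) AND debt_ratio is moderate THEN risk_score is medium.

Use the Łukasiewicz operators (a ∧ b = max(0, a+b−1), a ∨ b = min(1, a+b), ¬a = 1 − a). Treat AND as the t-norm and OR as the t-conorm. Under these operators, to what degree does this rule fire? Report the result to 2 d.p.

0.01

firing strength: ¬secure=1−0.21=0.79, moderate=0.22; AND[max(0, a+b−1)] → w = 0.01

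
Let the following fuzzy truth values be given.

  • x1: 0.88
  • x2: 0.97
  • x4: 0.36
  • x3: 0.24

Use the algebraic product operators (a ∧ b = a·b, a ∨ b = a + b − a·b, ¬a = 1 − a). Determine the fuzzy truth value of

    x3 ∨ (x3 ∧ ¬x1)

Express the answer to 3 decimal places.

¬x1 = 1 − 0.8800 = 0.1200
x3 ∧ ¬x1 = a·b on (0.2400, 0.1200) = 0.0288
x3 ∨ (x3 ∧ ¬x1) = a + b − a·b on (0.2400, 0.0288) = 0.2619

0.262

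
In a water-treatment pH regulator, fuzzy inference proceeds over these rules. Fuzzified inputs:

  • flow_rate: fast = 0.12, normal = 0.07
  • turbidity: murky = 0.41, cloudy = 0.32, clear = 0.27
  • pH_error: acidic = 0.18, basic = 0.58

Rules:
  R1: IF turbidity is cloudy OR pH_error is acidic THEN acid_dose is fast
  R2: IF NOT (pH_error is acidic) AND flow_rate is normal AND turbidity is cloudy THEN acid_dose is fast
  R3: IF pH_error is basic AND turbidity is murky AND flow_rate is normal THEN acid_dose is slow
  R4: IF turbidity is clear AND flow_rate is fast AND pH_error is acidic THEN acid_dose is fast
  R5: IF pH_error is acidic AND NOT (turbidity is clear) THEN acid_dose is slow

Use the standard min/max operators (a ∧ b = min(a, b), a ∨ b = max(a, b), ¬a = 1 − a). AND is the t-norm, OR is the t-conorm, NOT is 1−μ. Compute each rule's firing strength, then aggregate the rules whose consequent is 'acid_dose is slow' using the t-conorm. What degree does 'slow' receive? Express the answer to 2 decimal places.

0.18

R1: cloudy=0.32, acidic=0.18; OR[max(a, b)] → w = 0.32
R2: ¬acidic=1−0.18=0.82, normal=0.07, cloudy=0.32; AND[min(a, b)] → w = 0.07
R3: basic=0.58, murky=0.41, normal=0.07; AND[min(a, b)] → w = 0.07
R4: clear=0.27, fast=0.12, acidic=0.18; AND[min(a, b)] → w = 0.12
R5: acidic=0.18, ¬clear=1−0.27=0.73; AND[min(a, b)] → w = 0.18
Rules with consequent 'slow': {R3, R5} → strengths 0.07, 0.18
Aggregate via t-conorm [max(a, b)]: 0.18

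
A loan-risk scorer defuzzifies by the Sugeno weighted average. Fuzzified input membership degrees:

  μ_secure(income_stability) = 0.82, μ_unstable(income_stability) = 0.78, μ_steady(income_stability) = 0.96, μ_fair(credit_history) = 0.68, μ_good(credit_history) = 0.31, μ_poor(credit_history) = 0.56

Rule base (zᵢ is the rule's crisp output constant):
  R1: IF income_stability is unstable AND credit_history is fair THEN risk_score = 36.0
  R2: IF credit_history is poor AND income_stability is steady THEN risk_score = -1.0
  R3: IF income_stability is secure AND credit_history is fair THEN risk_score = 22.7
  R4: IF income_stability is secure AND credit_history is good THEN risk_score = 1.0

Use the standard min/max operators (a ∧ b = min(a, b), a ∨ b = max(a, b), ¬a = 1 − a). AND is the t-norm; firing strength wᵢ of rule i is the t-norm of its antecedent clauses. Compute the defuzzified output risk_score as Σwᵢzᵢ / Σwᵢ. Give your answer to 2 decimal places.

17.79

R1 (z=36.0): unstable=0.78, fair=0.68; AND[min(a, b)] → w = 0.68
R2 (z=-1.0): poor=0.56, steady=0.96; AND[min(a, b)] → w = 0.56
R3 (z=22.7): secure=0.82, fair=0.68; AND[min(a, b)] → w = 0.68
R4 (z=1.0): secure=0.82, good=0.31; AND[min(a, b)] → w = 0.31
Weighted average = (0.68·36.0 + 0.56·-1.0 + 0.68·22.7 + 0.31·1.0) / (0.68 + 0.56 + 0.68 + 0.31)
  = 39.6660 / 2.2300 = 17.79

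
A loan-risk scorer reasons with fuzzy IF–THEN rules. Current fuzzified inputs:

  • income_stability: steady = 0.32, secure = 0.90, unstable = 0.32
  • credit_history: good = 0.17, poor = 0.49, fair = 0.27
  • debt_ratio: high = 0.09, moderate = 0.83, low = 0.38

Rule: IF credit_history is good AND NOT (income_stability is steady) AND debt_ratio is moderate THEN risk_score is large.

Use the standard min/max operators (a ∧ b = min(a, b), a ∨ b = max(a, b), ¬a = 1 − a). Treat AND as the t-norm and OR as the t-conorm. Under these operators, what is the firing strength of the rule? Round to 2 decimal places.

0.17

firing strength: good=0.17, ¬steady=1−0.32=0.68, moderate=0.83; AND[min(a, b)] → w = 0.17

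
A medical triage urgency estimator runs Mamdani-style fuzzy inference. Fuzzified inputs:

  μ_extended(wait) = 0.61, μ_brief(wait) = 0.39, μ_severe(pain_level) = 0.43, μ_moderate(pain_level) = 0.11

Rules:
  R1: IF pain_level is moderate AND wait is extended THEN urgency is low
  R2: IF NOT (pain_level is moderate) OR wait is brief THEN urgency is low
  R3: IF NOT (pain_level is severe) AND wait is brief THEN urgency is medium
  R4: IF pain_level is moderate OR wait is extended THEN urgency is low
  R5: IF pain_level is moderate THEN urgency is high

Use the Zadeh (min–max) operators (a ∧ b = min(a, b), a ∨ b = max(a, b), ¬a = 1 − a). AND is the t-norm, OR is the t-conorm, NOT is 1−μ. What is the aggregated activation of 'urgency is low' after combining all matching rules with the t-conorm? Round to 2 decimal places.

0.89

R1: moderate=0.11, extended=0.61; AND[min(a, b)] → w = 0.11
R2: ¬moderate=1−0.11=0.89, brief=0.39; OR[max(a, b)] → w = 0.89
R3: ¬severe=1−0.43=0.57, brief=0.39; AND[min(a, b)] → w = 0.39
R4: moderate=0.11, extended=0.61; OR[max(a, b)] → w = 0.61
R5: moderate=0.11 → w = 0.11
Rules with consequent 'low': {R1, R2, R4} → strengths 0.11, 0.89, 0.61
Aggregate via t-conorm [max(a, b)]: 0.89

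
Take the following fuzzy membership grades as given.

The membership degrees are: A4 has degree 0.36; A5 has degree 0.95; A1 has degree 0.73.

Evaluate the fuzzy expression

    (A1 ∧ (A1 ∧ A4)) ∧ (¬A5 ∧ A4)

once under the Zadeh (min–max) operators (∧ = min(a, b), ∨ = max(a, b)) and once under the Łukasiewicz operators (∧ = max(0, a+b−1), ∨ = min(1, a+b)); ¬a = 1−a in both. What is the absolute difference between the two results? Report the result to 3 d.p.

0.050

Under Zadeh (min–max):
  A1 ∧ A4 = min(a, b) on (0.73, 0.36) = 0.36
  A1 ∧ (A1 ∧ A4) = min(a, b) on (0.73, 0.36) = 0.36
  ¬A5 = 1 − 0.95 = 0.05
  ¬A5 ∧ A4 = min(a, b) on (0.05, 0.36) = 0.05
  (A1 ∧ (A1 ∧ A4)) ∧ (¬A5 ∧ A4) = min(a, b) on (0.36, 0.05) = 0.05
  → value = 0.0500
Under Łukasiewicz:
  A1 ∧ A4 = max(0, a+b−1) on (0.73, 0.36) = 0.09
  A1 ∧ (A1 ∧ A4) = max(0, a+b−1) on (0.73, 0.09) = 0.00
  ¬A5 = 1 − 0.95 = 0.05
  ¬A5 ∧ A4 = max(0, a+b−1) on (0.05, 0.36) = 0.00
  (A1 ∧ (A1 ∧ A4)) ∧ (¬A5 ∧ A4) = max(0, a+b−1) on (0.00, 0.00) = 0.00
  → value = 0.0000
|0.0500 − 0.0000| = 0.050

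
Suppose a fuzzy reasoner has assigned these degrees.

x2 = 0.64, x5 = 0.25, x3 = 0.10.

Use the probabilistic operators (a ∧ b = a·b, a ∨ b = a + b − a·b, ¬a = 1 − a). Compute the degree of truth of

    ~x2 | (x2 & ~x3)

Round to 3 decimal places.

~x2 = 1 − 0.6400 = 0.3600
~x3 = 1 − 0.1000 = 0.9000
x2 & ~x3 = a·b on (0.6400, 0.9000) = 0.5760
~x2 | (x2 & ~x3) = a + b − a·b on (0.3600, 0.5760) = 0.7286

0.729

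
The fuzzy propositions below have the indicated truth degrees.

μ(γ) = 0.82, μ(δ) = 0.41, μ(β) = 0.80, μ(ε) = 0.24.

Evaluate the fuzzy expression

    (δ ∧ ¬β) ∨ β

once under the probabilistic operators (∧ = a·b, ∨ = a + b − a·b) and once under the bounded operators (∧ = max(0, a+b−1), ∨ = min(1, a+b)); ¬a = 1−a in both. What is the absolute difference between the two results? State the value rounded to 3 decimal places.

0.016

Under probabilistic:
  ¬β = 1 − 0.8000 = 0.2000
  δ ∧ ¬β = a·b on (0.4100, 0.2000) = 0.0820
  (δ ∧ ¬β) ∨ β = a + b − a·b on (0.0820, 0.8000) = 0.8164
  → value = 0.8164
Under bounded:
  ¬β = 1 − 0.80 = 0.20
  δ ∧ ¬β = max(0, a+b−1) on (0.41, 0.20) = 0.00
  (δ ∧ ¬β) ∨ β = min(1, a+b) on (0.00, 0.80) = 0.80
  → value = 0.8000
|0.8164 − 0.8000| = 0.016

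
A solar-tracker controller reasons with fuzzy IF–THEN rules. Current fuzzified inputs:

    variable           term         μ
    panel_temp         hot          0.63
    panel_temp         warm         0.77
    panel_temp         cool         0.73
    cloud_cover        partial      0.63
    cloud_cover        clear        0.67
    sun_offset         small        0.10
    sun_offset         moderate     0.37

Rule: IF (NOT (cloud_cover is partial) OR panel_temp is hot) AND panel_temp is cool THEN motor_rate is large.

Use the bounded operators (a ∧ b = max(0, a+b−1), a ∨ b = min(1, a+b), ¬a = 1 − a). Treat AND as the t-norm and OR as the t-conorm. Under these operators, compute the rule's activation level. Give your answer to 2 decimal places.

0.73

firing strength: (¬partial=1−0.63=0.37 OR hot=0.63) = 1.00; AND[max(0, a+b−1)] with cool=0.73 → w = 0.73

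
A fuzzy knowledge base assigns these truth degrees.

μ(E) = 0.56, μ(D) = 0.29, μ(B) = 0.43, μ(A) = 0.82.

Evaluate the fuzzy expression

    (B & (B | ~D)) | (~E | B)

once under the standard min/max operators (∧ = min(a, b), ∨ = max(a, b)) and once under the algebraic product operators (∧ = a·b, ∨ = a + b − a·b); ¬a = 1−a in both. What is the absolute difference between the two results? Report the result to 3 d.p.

0.355

Under standard min/max:
  ~D = 1 − 0.29 = 0.71
  B | ~D = max(a, b) on (0.43, 0.71) = 0.71
  B & (B | ~D) = min(a, b) on (0.43, 0.71) = 0.43
  ~E = 1 − 0.56 = 0.44
  ~E | B = max(a, b) on (0.44, 0.43) = 0.44
  (B & (B | ~D)) | (~E | B) = max(a, b) on (0.43, 0.44) = 0.44
  → value = 0.4400
Under algebraic product:
  ~D = 1 − 0.2900 = 0.7100
  B | ~D = a + b − a·b on (0.4300, 0.7100) = 0.8347
  B & (B | ~D) = a·b on (0.4300, 0.8347) = 0.3589
  ~E = 1 − 0.5600 = 0.4400
  ~E | B = a + b − a·b on (0.4400, 0.4300) = 0.6808
  (B & (B | ~D)) | (~E | B) = a + b − a·b on (0.3589, 0.6808) = 0.7954
  → value = 0.7954
|0.4400 − 0.7954| = 0.355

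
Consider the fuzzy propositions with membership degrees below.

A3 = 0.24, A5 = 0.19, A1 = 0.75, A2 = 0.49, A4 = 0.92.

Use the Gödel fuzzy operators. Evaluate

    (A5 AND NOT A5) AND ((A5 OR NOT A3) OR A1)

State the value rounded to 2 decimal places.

NOT A5 = 1 − 0.19 = 0.81
A5 AND NOT A5 = min(a, b) on (0.19, 0.81) = 0.19
NOT A3 = 1 − 0.24 = 0.76
A5 OR NOT A3 = max(a, b) on (0.19, 0.76) = 0.76
(A5 OR NOT A3) OR A1 = max(a, b) on (0.76, 0.75) = 0.76
(A5 AND NOT A5) AND ((A5 OR NOT A3) OR A1) = min(a, b) on (0.19, 0.76) = 0.19

0.19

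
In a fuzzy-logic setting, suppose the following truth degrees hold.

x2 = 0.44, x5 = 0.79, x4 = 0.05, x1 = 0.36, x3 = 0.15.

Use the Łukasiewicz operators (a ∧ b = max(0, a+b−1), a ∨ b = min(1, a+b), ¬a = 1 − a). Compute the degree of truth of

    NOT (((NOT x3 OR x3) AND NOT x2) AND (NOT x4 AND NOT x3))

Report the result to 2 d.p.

0.64

NOT x3 = 1 − 0.15 = 0.85
NOT x3 OR x3 = min(1, a+b) on (0.85, 0.15) = 1.00
NOT x2 = 1 − 0.44 = 0.56
(NOT x3 OR x3) AND NOT x2 = max(0, a+b−1) on (1.00, 0.56) = 0.56
NOT x4 = 1 − 0.05 = 0.95
NOT x3 = 1 − 0.15 = 0.85
NOT x4 AND NOT x3 = max(0, a+b−1) on (0.95, 0.85) = 0.80
((NOT x3 OR x3) AND NOT x2) AND (NOT x4 AND NOT x3) = max(0, a+b−1) on (0.56, 0.80) = 0.36
NOT (((NOT x3 OR x3) AND NOT x2) AND (NOT x4 AND NOT x3)) = 1 − 0.36 = 0.64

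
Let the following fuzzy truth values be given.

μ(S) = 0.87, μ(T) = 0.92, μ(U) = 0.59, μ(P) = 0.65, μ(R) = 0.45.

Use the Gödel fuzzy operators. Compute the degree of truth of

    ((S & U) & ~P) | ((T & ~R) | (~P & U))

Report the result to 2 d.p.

0.55

S & U = min(a, b) on (0.87, 0.59) = 0.59
~P = 1 − 0.65 = 0.35
(S & U) & ~P = min(a, b) on (0.59, 0.35) = 0.35
~R = 1 − 0.45 = 0.55
T & ~R = min(a, b) on (0.92, 0.55) = 0.55
~P = 1 − 0.65 = 0.35
~P & U = min(a, b) on (0.35, 0.59) = 0.35
(T & ~R) | (~P & U) = max(a, b) on (0.55, 0.35) = 0.55
((S & U) & ~P) | ((T & ~R) | (~P & U)) = max(a, b) on (0.35, 0.55) = 0.55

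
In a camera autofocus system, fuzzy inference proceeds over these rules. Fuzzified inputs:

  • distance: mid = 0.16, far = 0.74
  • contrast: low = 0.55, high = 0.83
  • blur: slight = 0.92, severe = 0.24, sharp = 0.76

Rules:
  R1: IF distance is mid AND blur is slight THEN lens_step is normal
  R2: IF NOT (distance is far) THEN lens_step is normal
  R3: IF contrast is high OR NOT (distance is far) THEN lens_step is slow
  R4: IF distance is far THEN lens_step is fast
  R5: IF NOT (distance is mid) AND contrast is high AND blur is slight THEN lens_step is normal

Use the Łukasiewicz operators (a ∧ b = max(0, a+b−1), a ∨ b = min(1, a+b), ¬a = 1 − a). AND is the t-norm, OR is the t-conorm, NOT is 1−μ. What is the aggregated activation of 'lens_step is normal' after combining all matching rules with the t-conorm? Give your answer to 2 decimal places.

R1: mid=0.16, slight=0.92; AND[max(0, a+b−1)] → w = 0.08
R2: ¬far=1−0.74=0.26 → w = 0.26
R3: high=0.83, ¬far=1−0.74=0.26; OR[min(1, a+b)] → w = 1.00
R4: far=0.74 → w = 0.74
R5: ¬mid=1−0.16=0.84, high=0.83, slight=0.92; AND[max(0, a+b−1)] → w = 0.59
Rules with consequent 'normal': {R1, R2, R5} → strengths 0.08, 0.26, 0.59
Aggregate via t-conorm [min(1, a+b)]: 0.93

0.93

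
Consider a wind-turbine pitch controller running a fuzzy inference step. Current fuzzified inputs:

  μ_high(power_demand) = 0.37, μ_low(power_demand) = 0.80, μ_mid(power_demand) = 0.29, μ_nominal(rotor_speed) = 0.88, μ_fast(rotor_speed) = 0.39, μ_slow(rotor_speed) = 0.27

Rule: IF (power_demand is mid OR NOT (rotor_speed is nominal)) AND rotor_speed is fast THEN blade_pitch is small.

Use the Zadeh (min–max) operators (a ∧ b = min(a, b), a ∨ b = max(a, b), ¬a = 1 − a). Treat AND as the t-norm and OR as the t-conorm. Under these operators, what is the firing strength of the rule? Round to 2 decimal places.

0.29

firing strength: (mid=0.29 OR ¬nominal=1−0.88=0.12) = 0.29; AND[min(a, b)] with fast=0.39 → w = 0.29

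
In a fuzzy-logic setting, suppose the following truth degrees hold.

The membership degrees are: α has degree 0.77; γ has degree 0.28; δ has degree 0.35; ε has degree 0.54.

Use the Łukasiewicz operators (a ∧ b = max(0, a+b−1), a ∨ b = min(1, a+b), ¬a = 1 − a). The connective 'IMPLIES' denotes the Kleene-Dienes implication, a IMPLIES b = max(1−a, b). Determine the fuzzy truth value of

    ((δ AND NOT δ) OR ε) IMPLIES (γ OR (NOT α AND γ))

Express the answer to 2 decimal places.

0.46

NOT δ = 1 − 0.35 = 0.65
δ AND NOT δ = max(0, a+b−1) on (0.35, 0.65) = 0.00
(δ AND NOT δ) OR ε = min(1, a+b) on (0.00, 0.54) = 0.54
NOT α = 1 − 0.77 = 0.23
NOT α AND γ = max(0, a+b−1) on (0.23, 0.28) = 0.00
γ OR (NOT α AND γ) = min(1, a+b) on (0.28, 0.00) = 0.28
((δ AND NOT δ) OR ε) IMPLIES (γ OR (NOT α AND γ))  [Kleene-Dienes: max(1−a, b)] with a=0.54, b=0.28 → 0.46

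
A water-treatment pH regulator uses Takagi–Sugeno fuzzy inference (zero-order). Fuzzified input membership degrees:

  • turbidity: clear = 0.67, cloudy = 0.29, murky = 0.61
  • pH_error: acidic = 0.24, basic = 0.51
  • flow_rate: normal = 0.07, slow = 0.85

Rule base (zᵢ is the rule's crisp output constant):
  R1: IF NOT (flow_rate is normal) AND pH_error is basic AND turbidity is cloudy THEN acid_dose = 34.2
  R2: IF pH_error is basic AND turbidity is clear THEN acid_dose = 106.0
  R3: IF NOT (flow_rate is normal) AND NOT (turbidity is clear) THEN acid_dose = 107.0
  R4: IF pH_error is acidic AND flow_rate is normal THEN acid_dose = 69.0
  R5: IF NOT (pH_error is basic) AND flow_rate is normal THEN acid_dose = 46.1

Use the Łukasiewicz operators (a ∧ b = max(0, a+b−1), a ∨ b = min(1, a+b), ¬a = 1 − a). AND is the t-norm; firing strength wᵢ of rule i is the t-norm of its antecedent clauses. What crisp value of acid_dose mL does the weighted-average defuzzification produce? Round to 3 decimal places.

R1 (z=34.2): ¬normal=1−0.07=0.93, basic=0.51, cloudy=0.29; AND[max(0, a+b−1)] → w = 0.00
R2 (z=106.0): basic=0.51, clear=0.67; AND[max(0, a+b−1)] → w = 0.18
R3 (z=107.0): ¬normal=1−0.07=0.93, ¬clear=1−0.67=0.33; AND[max(0, a+b−1)] → w = 0.26
R4 (z=69.0): acidic=0.24, normal=0.07; AND[max(0, a+b−1)] → w = 0.00
R5 (z=46.1): ¬basic=1−0.51=0.49, normal=0.07; AND[max(0, a+b−1)] → w = 0.00
Weighted average = (0.00·34.2 + 0.18·106.0 + 0.26·107.0 + 0.00·69.0 + 0.00·46.1) / (0.00 + 0.18 + 0.26 + 0.00 + 0.00)
  = 46.9000 / 0.4400 = 106.591

106.591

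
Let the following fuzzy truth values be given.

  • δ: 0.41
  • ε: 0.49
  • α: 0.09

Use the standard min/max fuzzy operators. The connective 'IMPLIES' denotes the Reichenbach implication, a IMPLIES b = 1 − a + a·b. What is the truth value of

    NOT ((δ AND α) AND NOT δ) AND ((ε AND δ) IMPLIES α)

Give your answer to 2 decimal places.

δ AND α = min(a, b) on (0.41, 0.09) = 0.09
NOT δ = 1 − 0.41 = 0.59
(δ AND α) AND NOT δ = min(a, b) on (0.09, 0.59) = 0.09
NOT ((δ AND α) AND NOT δ) = 1 − 0.09 = 0.91
ε AND δ = min(a, b) on (0.49, 0.41) = 0.41
(ε AND δ) IMPLIES α  [Reichenbach: 1 − a + a·b] with a=0.41, b=0.09 → 0.63
NOT ((δ AND α) AND NOT δ) AND ((ε AND δ) IMPLIES α) = min(a, b) on (0.91, 0.63) = 0.63

0.63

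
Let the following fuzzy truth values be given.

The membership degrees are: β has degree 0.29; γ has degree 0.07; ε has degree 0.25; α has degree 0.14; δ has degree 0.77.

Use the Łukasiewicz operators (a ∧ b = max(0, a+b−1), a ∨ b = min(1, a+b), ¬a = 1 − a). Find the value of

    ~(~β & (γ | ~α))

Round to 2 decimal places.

0.36

~β = 1 − 0.29 = 0.71
~α = 1 − 0.14 = 0.86
γ | ~α = min(1, a+b) on (0.07, 0.86) = 0.93
~β & (γ | ~α) = max(0, a+b−1) on (0.71, 0.93) = 0.64
~(~β & (γ | ~α)) = 1 − 0.64 = 0.36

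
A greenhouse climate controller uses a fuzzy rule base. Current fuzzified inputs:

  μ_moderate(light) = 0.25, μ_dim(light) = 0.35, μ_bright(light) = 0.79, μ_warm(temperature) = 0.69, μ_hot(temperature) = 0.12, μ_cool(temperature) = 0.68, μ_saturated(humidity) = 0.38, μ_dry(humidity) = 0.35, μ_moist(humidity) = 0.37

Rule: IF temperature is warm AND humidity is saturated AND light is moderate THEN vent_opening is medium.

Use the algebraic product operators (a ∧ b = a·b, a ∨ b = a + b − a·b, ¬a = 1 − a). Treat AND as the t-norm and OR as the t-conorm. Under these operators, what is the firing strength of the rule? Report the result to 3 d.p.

firing strength: warm=0.69, saturated=0.38, moderate=0.25; AND[a·b] → w = 0.0655

0.066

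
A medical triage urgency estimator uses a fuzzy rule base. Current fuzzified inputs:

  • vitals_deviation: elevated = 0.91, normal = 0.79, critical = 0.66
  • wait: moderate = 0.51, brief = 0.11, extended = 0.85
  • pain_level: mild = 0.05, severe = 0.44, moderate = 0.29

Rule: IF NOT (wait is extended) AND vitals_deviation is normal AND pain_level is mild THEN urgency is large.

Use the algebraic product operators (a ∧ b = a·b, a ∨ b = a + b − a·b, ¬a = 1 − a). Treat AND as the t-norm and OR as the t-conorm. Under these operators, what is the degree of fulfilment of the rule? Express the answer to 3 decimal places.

firing strength: ¬extended=1−0.85=0.15, normal=0.79, mild=0.05; AND[a·b] → w = 0.0059

0.006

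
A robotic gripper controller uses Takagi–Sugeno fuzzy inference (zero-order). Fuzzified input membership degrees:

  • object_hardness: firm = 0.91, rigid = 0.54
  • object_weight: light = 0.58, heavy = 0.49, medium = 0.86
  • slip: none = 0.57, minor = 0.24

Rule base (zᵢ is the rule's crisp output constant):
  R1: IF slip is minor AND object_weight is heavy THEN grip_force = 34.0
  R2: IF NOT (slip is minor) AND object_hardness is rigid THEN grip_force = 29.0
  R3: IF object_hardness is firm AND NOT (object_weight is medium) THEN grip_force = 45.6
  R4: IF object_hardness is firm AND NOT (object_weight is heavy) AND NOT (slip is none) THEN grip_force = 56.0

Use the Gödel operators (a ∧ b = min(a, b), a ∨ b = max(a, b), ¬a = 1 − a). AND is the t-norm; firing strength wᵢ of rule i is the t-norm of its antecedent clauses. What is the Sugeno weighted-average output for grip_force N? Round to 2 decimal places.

40.21

R1 (z=34.0): minor=0.24, heavy=0.49; AND[min(a, b)] → w = 0.24
R2 (z=29.0): ¬minor=1−0.24=0.76, rigid=0.54; AND[min(a, b)] → w = 0.54
R3 (z=45.6): firm=0.91, ¬medium=1−0.86=0.14; AND[min(a, b)] → w = 0.14
R4 (z=56.0): firm=0.91, ¬heavy=1−0.49=0.51, ¬none=1−0.57=0.43; AND[min(a, b)] → w = 0.43
Weighted average = (0.24·34.0 + 0.54·29.0 + 0.14·45.6 + 0.43·56.0) / (0.24 + 0.54 + 0.14 + 0.43)
  = 54.2840 / 1.3500 = 40.21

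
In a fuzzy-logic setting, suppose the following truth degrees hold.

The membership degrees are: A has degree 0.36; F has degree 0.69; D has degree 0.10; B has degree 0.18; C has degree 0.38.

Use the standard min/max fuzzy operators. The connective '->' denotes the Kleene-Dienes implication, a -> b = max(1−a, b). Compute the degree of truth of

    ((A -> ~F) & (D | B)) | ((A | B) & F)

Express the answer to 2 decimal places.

~F = 1 − 0.69 = 0.31
A -> ~F  [Kleene-Dienes: max(1−a, b)] with a=0.36, b=0.31 → 0.64
D | B = max(a, b) on (0.10, 0.18) = 0.18
(A -> ~F) & (D | B) = min(a, b) on (0.64, 0.18) = 0.18
A | B = max(a, b) on (0.36, 0.18) = 0.36
(A | B) & F = min(a, b) on (0.36, 0.69) = 0.36
((A -> ~F) & (D | B)) | ((A | B) & F) = max(a, b) on (0.18, 0.36) = 0.36

0.36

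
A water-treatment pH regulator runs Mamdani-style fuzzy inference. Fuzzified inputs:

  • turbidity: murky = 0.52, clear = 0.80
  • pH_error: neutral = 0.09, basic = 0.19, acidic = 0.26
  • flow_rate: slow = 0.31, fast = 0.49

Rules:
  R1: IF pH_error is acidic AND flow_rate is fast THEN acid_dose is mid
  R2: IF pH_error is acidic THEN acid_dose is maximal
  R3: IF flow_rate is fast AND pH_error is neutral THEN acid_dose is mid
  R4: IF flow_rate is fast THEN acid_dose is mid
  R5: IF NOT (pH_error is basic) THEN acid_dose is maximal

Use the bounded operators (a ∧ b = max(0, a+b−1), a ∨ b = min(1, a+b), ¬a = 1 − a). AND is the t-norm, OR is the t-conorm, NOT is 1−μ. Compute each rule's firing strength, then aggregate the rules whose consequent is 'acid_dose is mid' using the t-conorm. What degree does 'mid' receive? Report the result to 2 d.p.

0.49

R1: acidic=0.26, fast=0.49; AND[max(0, a+b−1)] → w = 0.00
R2: acidic=0.26 → w = 0.26
R3: fast=0.49, neutral=0.09; AND[max(0, a+b−1)] → w = 0.00
R4: fast=0.49 → w = 0.49
R5: ¬basic=1−0.19=0.81 → w = 0.81
Rules with consequent 'mid': {R1, R3, R4} → strengths 0.00, 0.00, 0.49
Aggregate via t-conorm [min(1, a+b)]: 0.49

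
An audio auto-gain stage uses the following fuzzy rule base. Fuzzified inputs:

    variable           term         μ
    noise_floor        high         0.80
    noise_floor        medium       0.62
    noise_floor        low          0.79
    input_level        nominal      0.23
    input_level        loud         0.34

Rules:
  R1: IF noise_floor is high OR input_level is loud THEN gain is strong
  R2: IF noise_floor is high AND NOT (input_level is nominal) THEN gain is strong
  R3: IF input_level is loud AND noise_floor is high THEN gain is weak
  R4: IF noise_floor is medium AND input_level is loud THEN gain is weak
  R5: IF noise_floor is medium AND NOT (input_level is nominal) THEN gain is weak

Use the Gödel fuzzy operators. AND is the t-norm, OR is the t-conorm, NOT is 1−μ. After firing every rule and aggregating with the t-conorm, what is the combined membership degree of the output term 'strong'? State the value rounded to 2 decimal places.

R1: high=0.80, loud=0.34; OR[max(a, b)] → w = 0.80
R2: high=0.80, ¬nominal=1−0.23=0.77; AND[min(a, b)] → w = 0.77
R3: loud=0.34, high=0.80; AND[min(a, b)] → w = 0.34
R4: medium=0.62, loud=0.34; AND[min(a, b)] → w = 0.34
R5: medium=0.62, ¬nominal=1−0.23=0.77; AND[min(a, b)] → w = 0.62
Rules with consequent 'strong': {R1, R2} → strengths 0.80, 0.77
Aggregate via t-conorm [max(a, b)]: 0.80

0.80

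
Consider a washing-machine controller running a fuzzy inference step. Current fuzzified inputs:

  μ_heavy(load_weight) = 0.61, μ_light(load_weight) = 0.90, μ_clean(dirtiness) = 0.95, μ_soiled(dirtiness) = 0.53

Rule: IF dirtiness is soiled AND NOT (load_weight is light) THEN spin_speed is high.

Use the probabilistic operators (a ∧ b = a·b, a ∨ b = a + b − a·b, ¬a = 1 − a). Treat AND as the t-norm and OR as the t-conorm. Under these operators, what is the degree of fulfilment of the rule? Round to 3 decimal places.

0.053

firing strength: soiled=0.53, ¬light=1−0.90=0.10; AND[a·b] → w = 0.0530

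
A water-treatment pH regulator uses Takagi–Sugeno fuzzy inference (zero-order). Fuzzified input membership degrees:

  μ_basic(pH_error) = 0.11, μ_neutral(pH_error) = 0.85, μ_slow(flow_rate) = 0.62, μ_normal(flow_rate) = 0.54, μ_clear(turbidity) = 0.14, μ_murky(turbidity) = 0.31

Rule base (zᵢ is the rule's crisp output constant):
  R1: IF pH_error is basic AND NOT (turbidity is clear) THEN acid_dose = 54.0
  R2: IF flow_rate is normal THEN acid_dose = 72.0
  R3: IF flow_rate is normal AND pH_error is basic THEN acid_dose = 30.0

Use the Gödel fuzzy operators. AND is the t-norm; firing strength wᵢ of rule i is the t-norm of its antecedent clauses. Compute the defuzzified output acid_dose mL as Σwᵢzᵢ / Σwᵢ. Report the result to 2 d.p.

63.32

R1 (z=54.0): basic=0.11, ¬clear=1−0.14=0.86; AND[min(a, b)] → w = 0.11
R2 (z=72.0): normal=0.54 → w = 0.54
R3 (z=30.0): normal=0.54, basic=0.11; AND[min(a, b)] → w = 0.11
Weighted average = (0.11·54.0 + 0.54·72.0 + 0.11·30.0) / (0.11 + 0.54 + 0.11)
  = 48.1200 / 0.7600 = 63.32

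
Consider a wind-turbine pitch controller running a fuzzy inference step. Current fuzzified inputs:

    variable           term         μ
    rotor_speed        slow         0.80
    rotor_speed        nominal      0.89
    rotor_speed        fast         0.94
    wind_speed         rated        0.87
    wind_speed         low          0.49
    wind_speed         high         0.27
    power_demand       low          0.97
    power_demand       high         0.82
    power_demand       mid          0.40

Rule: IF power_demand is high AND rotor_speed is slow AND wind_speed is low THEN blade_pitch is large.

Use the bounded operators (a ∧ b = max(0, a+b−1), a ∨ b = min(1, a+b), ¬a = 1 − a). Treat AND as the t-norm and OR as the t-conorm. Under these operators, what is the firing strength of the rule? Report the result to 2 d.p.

0.11

firing strength: high=0.82, slow=0.80, low=0.49; AND[max(0, a+b−1)] → w = 0.11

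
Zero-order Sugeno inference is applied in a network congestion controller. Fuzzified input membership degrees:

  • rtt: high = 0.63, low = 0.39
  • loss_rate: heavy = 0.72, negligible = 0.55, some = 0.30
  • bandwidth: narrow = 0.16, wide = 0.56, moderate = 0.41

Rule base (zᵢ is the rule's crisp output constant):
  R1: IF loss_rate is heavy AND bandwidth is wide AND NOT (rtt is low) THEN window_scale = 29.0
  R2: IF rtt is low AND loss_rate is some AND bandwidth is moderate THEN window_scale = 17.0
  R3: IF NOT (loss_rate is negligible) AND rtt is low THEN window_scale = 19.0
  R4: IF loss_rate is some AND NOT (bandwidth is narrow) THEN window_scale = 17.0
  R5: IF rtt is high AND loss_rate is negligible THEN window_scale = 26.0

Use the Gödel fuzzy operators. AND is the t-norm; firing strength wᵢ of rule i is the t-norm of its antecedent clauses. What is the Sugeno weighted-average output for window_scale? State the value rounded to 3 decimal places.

R1 (z=29.0): heavy=0.72, wide=0.56, ¬low=1−0.39=0.61; AND[min(a, b)] → w = 0.56
R2 (z=17.0): low=0.39, some=0.30, moderate=0.41; AND[min(a, b)] → w = 0.30
R3 (z=19.0): ¬negligible=1−0.55=0.45, low=0.39; AND[min(a, b)] → w = 0.39
R4 (z=17.0): some=0.30, ¬narrow=1−0.16=0.84; AND[min(a, b)] → w = 0.30
R5 (z=26.0): high=0.63, negligible=0.55; AND[min(a, b)] → w = 0.55
Weighted average = (0.56·29.0 + 0.30·17.0 + 0.39·19.0 + 0.30·17.0 + 0.55·26.0) / (0.56 + 0.30 + 0.39 + 0.30 + 0.55)
  = 48.1500 / 2.1000 = 22.929

22.929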